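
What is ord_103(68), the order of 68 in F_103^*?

51

The order of 68 must divide p − 1 = 102 = 2 · 3 · 17.
Divisors: 1, 2, 3, 6, 17, 34, 51, 102.
Check each in increasing order: 68^1 ≡ 68;  68^2 ≡ 92;  68^3 ≡ 76;  68^6 ≡ 8;  68^17 ≡ 56;  68^34 ≡ 46;  68^51 ≡ 1.
Smallest exponent giving 1 is 51.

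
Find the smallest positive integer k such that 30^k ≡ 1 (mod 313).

104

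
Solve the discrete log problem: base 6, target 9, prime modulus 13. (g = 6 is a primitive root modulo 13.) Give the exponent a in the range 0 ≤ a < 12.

Successive powers of 6 modulo 13:
  6^0=1  6^1=6  6^2=10  6^3=8  6^4=9
So 6^4 ≡ 9 (mod 13), giving a = 4.

4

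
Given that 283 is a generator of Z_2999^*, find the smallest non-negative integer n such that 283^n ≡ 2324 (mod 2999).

2719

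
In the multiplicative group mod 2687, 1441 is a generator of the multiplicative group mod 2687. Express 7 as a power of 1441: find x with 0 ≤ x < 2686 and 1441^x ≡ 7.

2060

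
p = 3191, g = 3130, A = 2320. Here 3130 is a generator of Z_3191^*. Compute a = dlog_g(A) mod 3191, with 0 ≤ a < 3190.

Baby-step giant-step with m = ceil(sqrt(3190)) = 57.
Baby table (3130^j mod 3191 for j=0..56):
  0:1  1:3130  2:530  3:2771  4:92  5:770  6:895  7:2843
  8:2082  9:638  10:2565  11:3085  12:84  13:1258  14:3037  15:3012
  16:1346  17:860  18:1787  19:2678  20:2574  21:2536  22:1663  23:669
  24:674  25:369  26:3019  27:919  28:1379  29:2038  30:131  31:1582
  32:2419  33:2418  34:2479  35:1949  36:2369  37:2277  38:1507  39:612
  40:960  41:2069  42:1431  43:2057  44:2163  45:2079  46:821  47:975
  48:1154  49:2999  50:2139  51:352  52:865  53:1482  54:2137  55:474
  56:2996
Giant step factor: 3130^(-57) ≡ 2508 (mod 3191).
Scan 2320·2508^i mod 3191 for i = 0, 1, …:
  i=0: 2320   i=1: 1367   i=2: 1302   i=3: 1023
  i=4: 120   i=5: 1006   i=6: 2158   i=7: 328
  i=8: 2537   i=9: 3133     …   i=50: 3174
  i=51: 2038
Match at i=51, j=29: a = 51·57 + 29 = 2936.

2936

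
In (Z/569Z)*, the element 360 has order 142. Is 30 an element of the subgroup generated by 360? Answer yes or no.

no

30 ∈ ⟨360⟩ iff 30^142 ≡ 1 (mod 569), since |⟨360⟩| = 142.
30^142 mod 569 = 86.
Since 86 ≠ 1, 30 does not lie in the subgroup.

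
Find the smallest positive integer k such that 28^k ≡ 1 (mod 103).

The order of 28 must divide p − 1 = 102 = 2 · 3 · 17.
Divisors: 1, 2, 3, 6, 17, 34, 51, 102.
Check each in increasing order: 28^1 ≡ 28;  28^2 ≡ 63;  28^3 ≡ 13;  28^6 ≡ 66;  28^17 ≡ 56;  28^34 ≡ 46;  28^51 ≡ 1.
Smallest exponent giving 1 is 51.

51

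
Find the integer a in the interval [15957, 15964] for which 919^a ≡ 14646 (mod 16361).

15962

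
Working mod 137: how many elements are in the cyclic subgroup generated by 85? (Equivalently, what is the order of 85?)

136

The order of 85 must divide p − 1 = 136 = 2^3 · 17.
Divisors: 1, 2, 4, 8, 17, 34, 68, 136.
Check each in increasing order: 85^1 ≡ 85;  85^2 ≡ 101;  85^4 ≡ 63;  85^8 ≡ 133;  85^17 ≡ 127;  85^34 ≡ 100;  85^68 ≡ 136;  85^136 ≡ 1.
Smallest exponent giving 1 is 136.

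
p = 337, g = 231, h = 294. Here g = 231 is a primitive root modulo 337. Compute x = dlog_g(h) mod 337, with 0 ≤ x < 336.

Baby-step giant-step with m = ceil(sqrt(336)) = 19.
Baby table (231^j mod 337 for j=0..18):
  0:1  1:231  2:115  3:279  4:82  5:70  6:331  7:299
  8:321  9:11  10:182  11:254  12:36  13:228  14:96  15:271
  16:256  17:161  18:121
Giant step factor: 231^(-19) ≡ 219 (mod 337).
Scan 294·219^i mod 337 for i = 0, 1, …:
  i=0: 294   i=1: 19   i=2: 117   i=3: 11
Match at i=3, j=9: x = 3·19 + 9 = 66.

66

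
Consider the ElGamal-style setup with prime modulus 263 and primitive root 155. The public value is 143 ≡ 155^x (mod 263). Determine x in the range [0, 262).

Baby-step giant-step with m = ceil(sqrt(262)) = 17.
Baby table (155^j mod 263 for j=0..16):
  0:1  1:155  2:92  3:58  4:48  5:76  6:208  7:154
  8:200  9:229  10:253  11:28  12:132  13:209  14:46  15:29
  16:24
Giant step factor: 155^(-17) ≡ 90 (mod 263).
Scan 143·90^i mod 263 for i = 0, 1, …:
  i=0: 143   i=1: 246   i=2: 48
Match at i=2, j=4: x = 2·17 + 4 = 38.

38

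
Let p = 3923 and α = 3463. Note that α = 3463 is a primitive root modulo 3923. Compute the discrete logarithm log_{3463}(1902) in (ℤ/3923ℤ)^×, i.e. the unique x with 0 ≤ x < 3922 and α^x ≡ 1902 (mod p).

638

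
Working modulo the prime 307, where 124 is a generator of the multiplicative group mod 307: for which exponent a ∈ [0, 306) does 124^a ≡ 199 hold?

228

Baby-step giant-step with m = ceil(sqrt(306)) = 18.
Baby table (124^j mod 307 for j=0..17):
  0:1  1:124  2:26  3:154  4:62  5:13  6:77  7:31
  8:160  9:192  10:169  11:80  12:96  13:238  14:40  15:48
  16:119  17:20
Giant step factor: 124^(-18) ≡ 64 (mod 307).
Scan 199·64^i mod 307 for i = 0, 1, …:
  i=0: 199   i=1: 149   i=2: 19   i=3: 295
  i=4: 153   i=5: 275   i=6: 101   i=7: 17
  i=8: 167   i=9: 250   i=10: 36   i=11: 155
  i=12: 96
Match at i=12, j=12: a = 12·18 + 12 = 228.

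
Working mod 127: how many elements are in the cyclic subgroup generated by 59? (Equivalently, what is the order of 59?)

The order of 59 must divide p − 1 = 126 = 2 · 3^2 · 7.
Divisors: 1, 2, 3, 6, 7, 9, 14, 18, 21, 42, 63, 126.
Check each in increasing order: 59^1 ≡ 59;  59^2 ≡ 52;  59^3 ≡ 20;  59^6 ≡ 19;  59^7 ≡ 105;  59^9 ≡ 126;  59^14 ≡ 103;  59^18 ≡ 1.
Smallest exponent giving 1 is 18.

18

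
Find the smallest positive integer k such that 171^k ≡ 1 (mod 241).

The order of 171 must divide p − 1 = 240 = 2^4 · 3 · 5.
Divisors: 1, 2, 3, 4, 5, 6, 8, 10, 12, 15, 16, 20, 24, 30, 40, 48, 60, 80, 120, 240.
Check each in increasing order: 171^1 ≡ 171;  171^2 ≡ 80;  171^3 ≡ 184;  171^4 ≡ 134;  171^5 ≡ 19;  171^6 ≡ 116;  171^8 ≡ 122;  171^10 ≡ 120;  171^12 ≡ 201;  171^15 ≡ 111;  171^16 ≡ 183;  171^20 ≡ 181;  171^24 ≡ 154;  171^30 ≡ 30;  171^40 ≡ 226;  171^48 ≡ 98;  171^60 ≡ 177;  171^80 ≡ 225;  171^120 ≡ 240;  171^240 ≡ 1.
Smallest exponent giving 1 is 240.

240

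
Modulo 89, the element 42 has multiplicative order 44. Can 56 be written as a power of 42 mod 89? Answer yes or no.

no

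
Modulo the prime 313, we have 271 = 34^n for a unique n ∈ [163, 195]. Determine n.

183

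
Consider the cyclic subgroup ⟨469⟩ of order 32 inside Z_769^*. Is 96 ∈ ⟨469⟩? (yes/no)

no

96 ∈ ⟨469⟩ iff 96^32 ≡ 1 (mod 769), since |⟨469⟩| = 32.
96^32 mod 769 = 62.
Since 62 ≠ 1, 96 does not lie in the subgroup.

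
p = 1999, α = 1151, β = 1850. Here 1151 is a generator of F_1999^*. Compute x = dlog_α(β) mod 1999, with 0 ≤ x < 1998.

Baby-step giant-step with m = ceil(sqrt(1998)) = 45.
Baby table (1151^j mod 1999 for j=0..44):
  0:1  1:1151  2:1463  3:755  4:1439  5:1117  6:310  7:988
  8:1756  9:167  10:313  11:443  12:148  13:433  14:632  15:1795
  16:1078  17:1398  18:1902  19:297  20:18  21:728  22:347  23:1596
  24:1914  25:116  26:1582  27:1792  28:1623  29:1007  30:1636  31:1977
  32:665  33:1797  34:1381  35:326  36:1413  37:1176  38:253  39:1348
  40:324  41:1110  42:249  43:742  44:469
Giant step factor: 1151^(-45) ≡ 292 (mod 1999).
Scan 1850·292^i mod 1999 for i = 0, 1, …:
  i=0: 1850   i=1: 470   i=2: 1308   i=3: 127
  i=4: 1102   i=5: 1944   i=6: 1931   i=7: 134
  i=8: 1147   i=9: 1091     …   i=36: 484
  i=37: 1398
Match at i=37, j=17: x = 37·45 + 17 = 1682.

1682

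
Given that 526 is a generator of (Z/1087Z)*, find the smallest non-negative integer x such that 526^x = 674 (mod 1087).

53

Baby-step giant-step with m = ceil(sqrt(1086)) = 33.
Baby table (526^j mod 1087 for j=0..32):
  0:1  1:526  2:578  3:755  4:375  5:503  6:437  7:505
  8:402  9:574  10:825  11:237  12:744  13:24  14:667  15:828
  16:728  17:304  18:115  19:705  20:163  21:952  22:732  23:234
  24:253  25:464  26:576  27:790  28:306  29:80  30:774  31:586
  32:615
Giant step factor: 526^(-33) ≡ 905 (mod 1087).
Scan 674·905^i mod 1087 for i = 0, 1, …:
  i=0: 674   i=1: 163
Match at i=1, j=20: x = 1·33 + 20 = 53.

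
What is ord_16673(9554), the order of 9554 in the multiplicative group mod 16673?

The order of 9554 must divide p − 1 = 16672 = 2^5 · 521.
Divisors: 1, 2, 4, 8, 16, 32, 521, 1042, 2084, 4168, 8336, 16672.
Check each in increasing order: 9554^1 ≡ 9554;  9554^2 ≡ 10914;  9554^4 ≡ 3484;  9554^8 ≡ 312;  9554^16 ≡ 13979;  9554^32 ≡ 4881;  9554^521 ≡ 5352;  9554^1042 ≡ 16363;  9554^2084 ≡ 12735;  9554^4168 ≡ 1954;  9554^8336 ≡ 16672;  9554^16672 ≡ 1.
Smallest exponent giving 1 is 16672.

16672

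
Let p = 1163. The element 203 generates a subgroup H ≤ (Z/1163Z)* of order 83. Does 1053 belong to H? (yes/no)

no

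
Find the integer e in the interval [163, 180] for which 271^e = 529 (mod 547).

Compute 271^163 mod 547 = 390, then multiply by 271 repeatedly:
  271^163=390  271^164=119  271^165=523  271^166=60  271^167=397
  271^168=375  271^169=430  271^170=19  271^171=226  271^172=529
Found 529 at exponent 172.

172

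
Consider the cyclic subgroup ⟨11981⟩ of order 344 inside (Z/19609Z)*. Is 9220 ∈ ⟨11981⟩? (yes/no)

yes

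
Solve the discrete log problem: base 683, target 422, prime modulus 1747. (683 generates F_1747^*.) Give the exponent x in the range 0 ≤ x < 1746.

Baby-step giant-step with m = ceil(sqrt(1746)) = 42.
Baby table (683^j mod 1747 for j=0..41):
  0:1  1:683  2:40  3:1115  4:1600  5:925  6:1108  7:313
  8:645  9:291  10:1342  11:1158  12:1270  13:898  14:137  15:980
  16:239  17:766  18:825  19:941  20:1554  21:953  22:1015  23:1433
  24:419  25:1416  26:1037  27:736  28:1299  29:1488  30:1297  31:122
  32:1217  33:1386  34:1511  35:1283  36:1042  37:657  38:1499  39:75
  40:562  41:1253
Giant step factor: 683^(-42) ≡ 121 (mod 1747).
Scan 422·121^i mod 1747 for i = 0, 1, …:
  i=0: 422   i=1: 399   i=2: 1110   i=3: 1538
  i=4: 916   i=5: 775   i=6: 1184   i=7: 10
  i=8: 1210   i=9: 1409   i=10: 1030   i=11: 593
  i=12: 126   i=13: 1270
Match at i=13, j=12: x = 13·42 + 12 = 558.

558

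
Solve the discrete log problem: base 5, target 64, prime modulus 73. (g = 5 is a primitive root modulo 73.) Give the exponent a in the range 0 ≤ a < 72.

Baby-step giant-step with m = ceil(sqrt(72)) = 9.
Baby table (5^j mod 73 for j=0..8):
  0:1  1:5  2:25  3:52  4:41  5:59  6:3  7:15
  8:2
Giant step factor: 5^(-9) ≡ 22 (mod 73).
Scan 64·22^i mod 73 for i = 0, 1, …:
  i=0: 64   i=1: 21   i=2: 24   i=3: 17
  i=4: 9   i=5: 52
Match at i=5, j=3: a = 5·9 + 3 = 48.

48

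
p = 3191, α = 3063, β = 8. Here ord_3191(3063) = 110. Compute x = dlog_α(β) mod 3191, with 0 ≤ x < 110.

24

Baby-step giant-step with m = ceil(sqrt(110)) = 11.
Baby table (3063^j mod 3191 for j=0..10):
  0:1  1:3063  2:429  3:2526  4:2154  5:1905  6:1867  7:349
  8:2  9:2935  10:858
Giant step factor: 3063^(-11) ≡ 1274 (mod 3191).
Scan 8·1274^i mod 3191 for i = 0, 1, …:
  i=0: 8   i=1: 619   i=2: 429
Match at i=2, j=2: x = 2·11 + 2 = 24.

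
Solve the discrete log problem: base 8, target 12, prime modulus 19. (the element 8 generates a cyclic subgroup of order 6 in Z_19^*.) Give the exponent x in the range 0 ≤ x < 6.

5

Successive powers of 8 modulo 19:
  8^0=1  8^1=8  8^2=7  8^3=18  8^4=11  8^5=12
So 8^5 ≡ 12 (mod 19), giving x = 5.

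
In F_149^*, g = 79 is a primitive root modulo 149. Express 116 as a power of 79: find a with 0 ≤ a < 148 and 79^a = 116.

Baby-step giant-step with m = ceil(sqrt(148)) = 13.
Baby table (79^j mod 149 for j=0..12):
  0:1  1:79  2:132  3:147  4:140  5:34  6:4  7:18
  8:81  9:141  10:113  11:136  12:16
Giant step factor: 79^(-13) ≡ 89 (mod 149).
Scan 116·89^i mod 149 for i = 0, 1, …:
  i=0: 116   i=1: 43   i=2: 102   i=3: 138
  i=4: 64   i=5: 34
Match at i=5, j=5: a = 5·13 + 5 = 70.

70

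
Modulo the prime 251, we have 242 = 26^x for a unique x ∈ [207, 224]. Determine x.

221

Compute 26^207 mod 251 = 97, then multiply by 26 repeatedly:
  26^207=97  26^208=12  26^209=61  26^210=80  26^211=72
  26^212=115  26^213=229  26^214=181  26^215=188  26^216=119
  26^217=82  26^218=124  26^219=212  26^220=241  26^221=242
Found 242 at exponent 221.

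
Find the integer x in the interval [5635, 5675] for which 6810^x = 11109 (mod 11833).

Compute 6810^5635 mod 11833 = 11547, then multiply by 6810 repeatedly:
  6810^5635=11547  6810^5636=4785  6810^5637=9601  6810^5638=5485  6810^5639=7902
  6810^5640=7969  6810^5641=2752  6810^5642=9481  6810^5643=4762  6810^5644=6800
  6810^5645=5471  6810^5646=7226  6810^5647=7446  6810^5648=2855  6810^5649=931
  6810^5650=9455  6810^5651=5197  6810^5652=10900  6810^5653=591  6810^5654=1490
  6810^5655=6019  6810^5656=11711  6810^5657=9323  6810^5658=5585  6810^5659=2588
  6810^5660=4943  6810^5661=8778  6810^5662=9697  6810^5663=8430  6810^5664=6417
  6810^5665=501  6810^5666=3906  6810^5667=11109
Found 11109 at exponent 5667.

5667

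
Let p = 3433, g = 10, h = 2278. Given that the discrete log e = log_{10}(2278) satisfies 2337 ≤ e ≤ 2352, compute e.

2352

Compute 10^2337 mod 3433 = 354, then multiply by 10 repeatedly:
  10^2337=354  10^2338=107  10^2339=1070  10^2340=401  10^2341=577
  10^2342=2337  10^2343=2772  10^2344=256  10^2345=2560  10^2346=1569
  10^2347=1958  10^2348=2415  10^2349=119  10^2350=1190  10^2351=1601
  10^2352=2278
Found 2278 at exponent 2352.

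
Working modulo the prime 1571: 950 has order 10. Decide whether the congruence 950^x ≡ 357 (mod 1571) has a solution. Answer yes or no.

no

⟨950⟩ has order 10; its elements mod 1571 are {1, 179, 382, 621, 746, 825, 950, 1189, 1392, 1570}.
357 is not in this set.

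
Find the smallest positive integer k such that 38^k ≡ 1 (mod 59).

58

The order of 38 must divide p − 1 = 58 = 2 · 29.
Divisors: 1, 2, 29, 58.
Check each in increasing order: 38^1 ≡ 38;  38^2 ≡ 28;  38^29 ≡ 58;  38^58 ≡ 1.
Smallest exponent giving 1 is 58.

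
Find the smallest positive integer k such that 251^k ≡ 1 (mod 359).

The order of 251 must divide p − 1 = 358 = 2 · 179.
Divisors: 1, 2, 179, 358.
Check each in increasing order: 251^1 ≡ 251;  251^2 ≡ 176;  251^179 ≡ 358;  251^358 ≡ 1.
Smallest exponent giving 1 is 358.

358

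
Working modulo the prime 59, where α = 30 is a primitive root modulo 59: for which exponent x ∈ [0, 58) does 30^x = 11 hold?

Baby-step giant-step with m = ceil(sqrt(58)) = 8.
Baby table (30^j mod 59 for j=0..7):
  0:1  1:30  2:15  3:37  4:48  5:24  6:12  7:6
Giant step factor: 30^(-8) ≡ 20 (mod 59).
Scan 11·20^i mod 59 for i = 0, 1, …:
  i=0: 11   i=1: 43   i=2: 34   i=3: 31
  i=4: 30
Match at i=4, j=1: x = 4·8 + 1 = 33.

33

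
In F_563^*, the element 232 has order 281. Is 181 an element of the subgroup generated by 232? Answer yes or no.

yes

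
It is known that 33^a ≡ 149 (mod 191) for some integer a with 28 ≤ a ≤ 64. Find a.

56

Compute 33^28 mod 191 = 128, then multiply by 33 repeatedly:
  33^28=128  33^29=22  33^30=153  33^31=83  33^32=65
  33^33=44  33^34=115  33^35=166  33^36=130  33^37=88
  33^38=39  33^39=141  33^40=69  33^41=176  33^42=78
  33^43=91  33^44=138  33^45=161  33^46=156  33^47=182
  33^48=85  33^49=131  33^50=121  33^51=173  33^52=170
  33^53=71  33^54=51  33^55=155  33^56=149
Found 149 at exponent 56.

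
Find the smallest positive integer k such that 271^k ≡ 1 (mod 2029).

The order of 271 must divide p − 1 = 2028 = 2^2 · 3 · 13^2.
Divisors: 1, 2, 3, 4, 6, 12, 13, 26, 39, 52, 78, 156, 169, 338, 507, 676, 1014, 2028.
Check each in increasing order: 271^1 ≡ 271;  271^2 ≡ 397;  271^3 ≡ 50;  271^4 ≡ 1376;  271^6 ≡ 471;  271^12 ≡ 680;  271^13 ≡ 1670;  271^26 ≡ 1054;  271^39 ≡ 1037;  271^52 ≡ 1053;  271^78 ≡ 2028;  271^156 ≡ 1.
Smallest exponent giving 1 is 156.

156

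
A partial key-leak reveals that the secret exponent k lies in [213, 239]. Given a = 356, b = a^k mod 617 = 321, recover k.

226

Compute 356^213 mod 617 = 503, then multiply by 356 repeatedly:
  356^213=503  356^214=138  356^215=385  356^216=86  356^217=383
  356^218=608  356^219=498  356^220=209  356^221=364  356^222=14
  356^223=48  356^224=429  356^225=325  356^226=321
Found 321 at exponent 226.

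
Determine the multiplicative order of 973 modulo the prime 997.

The order of 973 must divide p − 1 = 996 = 2^2 · 3 · 83.
Divisors: 1, 2, 3, 4, 6, 12, 83, 166, 249, 332, 498, 996.
Check each in increasing order: 973^1 ≡ 973;  973^2 ≡ 576;  973^3 ≡ 134;  973^4 ≡ 772;  973^6 ≡ 10;  973^12 ≡ 100;  973^83 ≡ 161;  973^166 ≡ 996;  973^249 ≡ 836;  973^332 ≡ 1.
Smallest exponent giving 1 is 332.

332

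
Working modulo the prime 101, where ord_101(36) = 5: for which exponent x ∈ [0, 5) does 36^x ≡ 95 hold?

3

Successive powers of 36 modulo 101:
  36^0=1  36^1=36  36^2=84  36^3=95
So 36^3 ≡ 95 (mod 101), giving x = 3.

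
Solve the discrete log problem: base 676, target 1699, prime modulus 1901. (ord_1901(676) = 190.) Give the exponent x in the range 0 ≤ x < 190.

43

Baby-step giant-step with m = ceil(sqrt(190)) = 14.
Baby table (676^j mod 1901 for j=0..13):
  0:1  1:676  2:736  3:1375  4:1812  5:668  6:1031  7:1190
  8:317  9:1380  10:1390  11:546  12:302  13:745
Giant step factor: 676^(-14) ≡ 1783 (mod 1901).
Scan 1699·1783^i mod 1901 for i = 0, 1, …:
  i=0: 1699   i=1: 1024   i=2: 832   i=3: 676
Match at i=3, j=1: x = 3·14 + 1 = 43.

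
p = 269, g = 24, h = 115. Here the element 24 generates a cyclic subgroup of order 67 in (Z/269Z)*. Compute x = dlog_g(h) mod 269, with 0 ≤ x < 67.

Baby-step giant-step with m = ceil(sqrt(67)) = 9.
Baby table (24^j mod 269 for j=0..8):
  0:1  1:24  2:38  3:105  4:99  5:224  6:265  7:173
  8:117
Giant step factor: 24^(-9) ≡ 57 (mod 269).
Scan 115·57^i mod 269 for i = 0, 1, …:
  i=0: 115   i=1: 99
Match at i=1, j=4: x = 1·9 + 4 = 13.

13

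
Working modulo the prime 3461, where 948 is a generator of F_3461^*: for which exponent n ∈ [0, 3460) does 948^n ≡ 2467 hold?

Baby-step giant-step with m = ceil(sqrt(3460)) = 59.
Baby table (948^j mod 3461 for j=0..58):
  0:1  1:948  2:2305  3:1249  4:390  5:2854  6:2551  7:2570
  8:3277  9:2079  10:1583  11:2071  12:921  13:936  14:1312  15:1277
  16:2707  17:1635  18:2913  19:3107  20:125  21:826  22:862  23:380
  24:296  25:267  26:463  27:2838  28:1227  29:300  30:598  31:2761
  32:912  33:2787  34:1333  35:419  36:2658  37:176  38:720  39:743
  40:1781  41:2881  42:459  43:2507  44:2390  45:2226  46:2499  47:1728
  48:1091  49:2890  50:2069  51:2486  52:3248  53:2275  54:497  55:460
  56:3455  57:1234  58:14
Giant step factor: 948^(-59) ≡ 1313 (mod 3461).
Scan 2467·1313^i mod 3461 for i = 0, 1, …:
  i=0: 2467   i=1: 3136   i=2: 2439   i=3: 982
  i=4: 1874   i=5: 3252   i=6: 2463   i=7: 1345
  i=8: 875   i=9: 3284     …   i=18: 3426
  i=19: 2499
Match at i=19, j=46: n = 19·59 + 46 = 1167.

1167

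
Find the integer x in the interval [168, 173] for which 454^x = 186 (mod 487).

171

Compute 454^168 mod 487 = 214, then multiply by 454 repeatedly:
  454^168=214  454^169=243  454^170=260  454^171=186
Found 186 at exponent 171.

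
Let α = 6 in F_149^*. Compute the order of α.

37

The order of 6 must divide p − 1 = 148 = 2^2 · 37.
Divisors: 1, 2, 4, 37, 74, 148.
Check each in increasing order: 6^1 ≡ 6;  6^2 ≡ 36;  6^4 ≡ 104;  6^37 ≡ 1.
Smallest exponent giving 1 is 37.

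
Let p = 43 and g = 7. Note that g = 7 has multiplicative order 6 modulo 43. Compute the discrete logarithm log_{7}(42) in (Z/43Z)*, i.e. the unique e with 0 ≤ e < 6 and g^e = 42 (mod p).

Successive powers of 7 modulo 43:
  7^0=1  7^1=7  7^2=6  7^3=42
So 7^3 ≡ 42 (mod 43), giving e = 3.

3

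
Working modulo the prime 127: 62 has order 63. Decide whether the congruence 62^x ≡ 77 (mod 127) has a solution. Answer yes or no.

no

77 ∈ ⟨62⟩ iff 77^63 ≡ 1 (mod 127), since |⟨62⟩| = 63.
77^63 mod 127 = 126.
Since 126 ≠ 1, 77 does not lie in the subgroup.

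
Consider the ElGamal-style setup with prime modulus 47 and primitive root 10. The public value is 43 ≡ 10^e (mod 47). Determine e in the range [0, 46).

Baby-step giant-step with m = ceil(sqrt(46)) = 7.
Baby table (10^j mod 47 for j=0..6):
  0:1  1:10  2:6  3:13  4:36  5:31  6:28
Giant step factor: 10^(-7) ≡ 23 (mod 47).
Scan 43·23^i mod 47 for i = 0, 1, …:
  i=0: 43   i=1: 2   i=2: 46   i=3: 24
  i=4: 35   i=5: 6
Match at i=5, j=2: e = 5·7 + 2 = 37.

37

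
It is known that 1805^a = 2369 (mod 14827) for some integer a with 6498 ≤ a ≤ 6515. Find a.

6507

Compute 1805^6498 mod 14827 = 12332, then multiply by 1805 repeatedly:
  1805^6498=12332  1805^6499=3933  1805^6500=11759  1805^6501=7558  1805^6502=1350
  1805^6503=5122  1805^6504=7989  1805^6505=8301  1805^6506=8035  1805^6507=2369
Found 2369 at exponent 6507.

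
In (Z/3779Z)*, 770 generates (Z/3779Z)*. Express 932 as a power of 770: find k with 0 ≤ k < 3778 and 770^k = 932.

3052

Baby-step giant-step with m = ceil(sqrt(3778)) = 62.
Baby table (770^j mod 3779 for j=0..61):
  0:1  1:770  2:3376  3:3347  4:3691  5:262  6:1453  7:226
  8:186  9:3397  10:622  11:2786  12:2527  13:3384  14:1949  15:467
  16:585  17:749  18:2322  19:473  20:1426  21:2110  22:3509  23:3724
  24:2998  25:3270  26:1086  27:1061  28:706  29:3223  30:2686  31:1107
  32:2115  33:3580  34:1709  35:838  36:2830  37:2396  38:768  39:1836
  40:374  41:776  42:438  43:929  44:1099  45:3513  46:3025  47:1386
  48:1542  49:734  50:2109  51:2739  52:348  53:3430  54:3358  55:824
  56:3387  57:480  58:3037  59:3068  60:485  61:3108
Giant step factor: 770^(-62) ≡ 3395 (mod 3779).
Scan 932·3395^i mod 3779 for i = 0, 1, …:
  i=0: 932   i=1: 1117   i=2: 1878   i=3: 637
  i=4: 1027   i=5: 2427   i=6: 1445   i=7: 633
  i=8: 2563   i=9: 2127     …   i=48: 300
  i=49: 1949
Match at i=49, j=14: k = 49·62 + 14 = 3052.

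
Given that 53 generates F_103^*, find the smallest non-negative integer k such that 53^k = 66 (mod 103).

12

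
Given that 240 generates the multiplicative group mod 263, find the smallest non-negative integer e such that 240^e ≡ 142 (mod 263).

Successive powers of 240 modulo 263:
  240^0=1  240^1=240  240^2=3  240^3=194  240^4=9  240^5=56
  240^6=27  240^7=168  240^8=81  240^9=241  240^10=243  240^11=197
  240^12=203  240^13=65  240^14=83  240^15=195  240^16=249  240^17=59
  240^18=221  240^19=177  240^20=137  240^21=5  240^22=148  240^23=15
  240^24=181  240^25=45  240^26=17  240^27=135  240^28=51  240^29=142
So 240^29 ≡ 142 (mod 263), giving e = 29.

29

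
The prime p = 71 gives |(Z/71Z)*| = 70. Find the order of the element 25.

5

The order of 25 must divide p − 1 = 70 = 2 · 5 · 7.
Divisors: 1, 2, 5, 7, 10, 14, 35, 70.
Check each in increasing order: 25^1 ≡ 25;  25^2 ≡ 57;  25^5 ≡ 1.
Smallest exponent giving 1 is 5.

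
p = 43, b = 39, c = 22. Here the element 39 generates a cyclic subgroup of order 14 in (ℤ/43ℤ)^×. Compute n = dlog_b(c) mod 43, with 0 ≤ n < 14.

3

Successive powers of 39 modulo 43:
  39^0=1  39^1=39  39^2=16  39^3=22
So 39^3 ≡ 22 (mod 43), giving n = 3.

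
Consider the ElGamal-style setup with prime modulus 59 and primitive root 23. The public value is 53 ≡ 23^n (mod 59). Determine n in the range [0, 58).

Baby-step giant-step with m = ceil(sqrt(58)) = 8.
Baby table (23^j mod 59 for j=0..7):
  0:1  1:23  2:57  3:13  4:4  5:33  6:51  7:52
Giant step factor: 23^(-8) ≡ 48 (mod 59).
Scan 53·48^i mod 59 for i = 0, 1, …:
  i=0: 53   i=1: 7   i=2: 41   i=3: 21
  i=4: 5   i=5: 4
Match at i=5, j=4: n = 5·8 + 4 = 44.

44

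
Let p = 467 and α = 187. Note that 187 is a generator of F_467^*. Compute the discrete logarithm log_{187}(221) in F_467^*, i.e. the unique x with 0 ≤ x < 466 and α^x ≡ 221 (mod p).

106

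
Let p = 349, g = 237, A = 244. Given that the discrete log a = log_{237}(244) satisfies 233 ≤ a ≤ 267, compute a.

241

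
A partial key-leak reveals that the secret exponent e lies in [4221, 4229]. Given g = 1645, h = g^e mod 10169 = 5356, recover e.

4225

Compute 1645^4221 mod 10169 = 8920, then multiply by 1645 repeatedly:
  1645^4221=8920  1645^4222=9702  1645^4223=4629  1645^4224=8293  1645^4225=5356
Found 5356 at exponent 4225.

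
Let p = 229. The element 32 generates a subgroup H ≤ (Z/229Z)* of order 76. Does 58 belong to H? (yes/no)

58 ∈ ⟨32⟩ iff 58^76 ≡ 1 (mod 229), since |⟨32⟩| = 76.
58^76 mod 229 = 134.
Since 134 ≠ 1, 58 does not lie in the subgroup.

no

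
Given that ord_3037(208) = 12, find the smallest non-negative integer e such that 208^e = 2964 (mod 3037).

11

Successive powers of 208 modulo 3037:
  208^0=1  208^1=208  208^2=746  208^3=281  208^4=745  208^5=73
  208^6=3036  208^7=2829  208^8=2291  208^9=2756  208^10=2292  208^11=2964
So 208^11 ≡ 2964 (mod 3037), giving e = 11.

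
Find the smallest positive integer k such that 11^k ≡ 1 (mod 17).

16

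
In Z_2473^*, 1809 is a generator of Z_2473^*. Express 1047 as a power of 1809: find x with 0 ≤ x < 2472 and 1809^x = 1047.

Baby-step giant-step with m = ceil(sqrt(2472)) = 50.
Baby table (1809^j mod 2473 for j=0..49):
  0:1  1:1809  2:702  3:1269  4:677  5:558  6:438  7:982
  8:824  9:1870  10:2239  11:2050  12:1423  13:2287  14:2327  15:497
  16:1374  17:201  18:78  19:141  20:350  21:62  22:873  23:1483
  24:2015  25:2406  26:2447  27:2426  28:1532  29:1628  30:2182  31:330
  32:977  33:1671  34:833  35:840  36:1138  37:1106  38:97  39:2363
  40:1323  41:1916  42:1371  43:2193  44:445  45:1280  46:792  47:861
  48:2032  49:1010
Giant step factor: 1809^(-50) ≡ 1618 (mod 2473).
Scan 1047·1618^i mod 2473 for i = 0, 1, …:
  i=0: 1047   i=1: 41   i=2: 2040   i=3: 1738
  i=4: 283   i=5: 389   i=6: 1260   i=7: 928
  i=8: 393   i=9: 313     …   i=37: 1695
  i=38: 2426
Match at i=38, j=27: x = 38·50 + 27 = 1927.

1927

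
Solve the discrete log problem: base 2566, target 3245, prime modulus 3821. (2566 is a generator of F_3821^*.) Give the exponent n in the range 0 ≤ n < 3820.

1014

Baby-step giant-step with m = ceil(sqrt(3820)) = 62.
Baby table (2566^j mod 3821 for j=0..61):
  0:1  1:2566  2:773  3:419  4:1453  5:2923  6:3616  7:1268
  8:2017  9:1988  10:173  11:682  12:3815  13:3709  14:3004  15:1307
  16:2745  17:1567  18:1230  19:34  20:3182  21:3356  22:2783  23:3550
  24:36  25:672  26:1081  27:3621  28:2635  29:2061  30:262  31:3617
  32:13  33:2790  34:2407  35:1626  36:3605  37:3610  38:1156  39:1200
  40:3295  41:2918  42:2249  43:1224  44:3743  45:2365  46:842  47:1707
  48:1296  49:1266  50:706  51:442  52:3156  53:1597  54:1790  55:298
  56:468  57:1094  58:2590  59:1221  60:3687  61:46
Giant step factor: 2566^(-62) ≡ 1022 (mod 3821).
Scan 3245·1022^i mod 3821 for i = 0, 1, …:
  i=0: 3245   i=1: 3583   i=2: 1308   i=3: 3247
  i=4: 1806   i=5: 189   i=6: 2108   i=7: 3153
  i=8: 1263   i=9: 3109     …   i=15: 2818
  i=16: 2783
Match at i=16, j=22: n = 16·62 + 22 = 1014.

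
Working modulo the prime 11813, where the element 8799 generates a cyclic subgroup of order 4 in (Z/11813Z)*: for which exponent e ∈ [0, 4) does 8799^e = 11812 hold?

2

Successive powers of 8799 modulo 11813:
  8799^0=1  8799^1=8799  8799^2=11812
So 8799^2 ≡ 11812 (mod 11813), giving e = 2.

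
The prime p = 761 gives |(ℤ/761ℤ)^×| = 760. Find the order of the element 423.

The order of 423 must divide p − 1 = 760 = 2^3 · 5 · 19.
Divisors: 1, 2, 4, 5, 8, 10, 19, 20, 38, 40, 76, 95, 152, 190, 380, 760.
Check each in increasing order: 423^1 ≡ 423;  423^2 ≡ 94;  423^4 ≡ 465;  423^5 ≡ 357;  423^8 ≡ 101;  423^10 ≡ 362;  423^19 ≡ 684;  423^20 ≡ 152;  423^38 ≡ 602;  423^40 ≡ 274;  423^76 ≡ 168;  423^95 ≡ 1.
Smallest exponent giving 1 is 95.

95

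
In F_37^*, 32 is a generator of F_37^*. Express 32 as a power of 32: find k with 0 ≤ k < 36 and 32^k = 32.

1

Successive powers of 32 modulo 37:
  32^0=1  32^1=32
So 32^1 ≡ 32 (mod 37), giving k = 1.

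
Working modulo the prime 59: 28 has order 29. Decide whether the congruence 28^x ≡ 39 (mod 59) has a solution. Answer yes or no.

no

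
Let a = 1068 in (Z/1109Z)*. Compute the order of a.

277

The order of 1068 must divide p − 1 = 1108 = 2^2 · 277.
Divisors: 1, 2, 4, 277, 554, 1108.
Check each in increasing order: 1068^1 ≡ 1068;  1068^2 ≡ 572;  1068^4 ≡ 29;  1068^277 ≡ 1.
Smallest exponent giving 1 is 277.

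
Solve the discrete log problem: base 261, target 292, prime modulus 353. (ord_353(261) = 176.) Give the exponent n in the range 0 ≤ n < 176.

98

Baby-step giant-step with m = ceil(sqrt(176)) = 14.
Baby table (261^j mod 353 for j=0..13):
  0:1  1:261  2:345  3:30  4:64  5:113  6:194  7:155
  8:213  9:172  10:61  11:36  12:218  13:65
Giant step factor: 261^(-14) ≡ 269 (mod 353).
Scan 292·269^i mod 353 for i = 0, 1, …:
  i=0: 292   i=1: 182   i=2: 244   i=3: 331
  i=4: 83   i=5: 88   i=6: 21   i=7: 1
Match at i=7, j=0: n = 7·14 + 0 = 98.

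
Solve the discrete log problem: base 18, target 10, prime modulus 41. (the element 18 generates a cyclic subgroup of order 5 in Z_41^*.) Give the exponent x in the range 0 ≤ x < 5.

3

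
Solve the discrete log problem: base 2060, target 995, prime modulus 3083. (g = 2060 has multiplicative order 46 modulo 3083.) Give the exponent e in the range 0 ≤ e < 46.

6

Successive powers of 2060 modulo 3083:
  2060^0=1  2060^1=2060  2060^2=1392  2060^3=330  2060^4=1540  2060^5=3076
  2060^6=995
So 2060^6 ≡ 995 (mod 3083), giving e = 6.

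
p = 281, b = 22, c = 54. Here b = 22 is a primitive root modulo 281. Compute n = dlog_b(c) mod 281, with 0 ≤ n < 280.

Baby-step giant-step with m = ceil(sqrt(280)) = 17.
Baby table (22^j mod 281 for j=0..16):
  0:1  1:22  2:203  3:251  4:183  5:92  6:57  7:130
  8:50  9:257  10:34  11:186  12:158  13:104  14:40  15:37
  16:252
Giant step factor: 22^(-17) ≡ 122 (mod 281).
Scan 54·122^i mod 281 for i = 0, 1, …:
  i=0: 54   i=1: 125   i=2: 76   i=3: 280
  i=4: 159   i=5: 9   i=6: 255   i=7: 200
  i=8: 234   i=9: 167   i=10: 142   i=11: 183
Match at i=11, j=4: n = 11·17 + 4 = 191.

191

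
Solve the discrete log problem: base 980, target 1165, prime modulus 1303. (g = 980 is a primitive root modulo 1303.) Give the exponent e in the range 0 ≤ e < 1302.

1146

Baby-step giant-step with m = ceil(sqrt(1302)) = 37.
Baby table (980^j mod 1303 for j=0..36):
  0:1  1:980  2:89  3:1222  4:103  5:609  6:46  7:778
  8:185  9:183  10:829  11:651  12:813  13:607  14:692  15:600
  16:347  17:1280  18:914  19:559  20:560  21:237  22:326  23:245
  24:348  25:957  26:1003  27:478  28:663  29:846  30:372  31:1023
  32:533  33:1140  34:529  35:1129  36:173
Giant step factor: 980^(-37) ≡ 721 (mod 1303).
Scan 1165·721^i mod 1303 for i = 0, 1, …:
  i=0: 1165   i=1: 833   i=2: 1213   i=3: 260
  i=4: 1131   i=5: 1076   i=6: 511   i=7: 985
  i=8: 50   i=9: 869     …   i=29: 1193
  i=30: 173
Match at i=30, j=36: e = 30·37 + 36 = 1146.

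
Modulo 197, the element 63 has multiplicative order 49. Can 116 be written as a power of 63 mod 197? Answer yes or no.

116 ∈ ⟨63⟩ iff 116^49 ≡ 1 (mod 197), since |⟨63⟩| = 49.
116^49 mod 197 = 196.
Since 196 ≠ 1, 116 does not lie in the subgroup.

no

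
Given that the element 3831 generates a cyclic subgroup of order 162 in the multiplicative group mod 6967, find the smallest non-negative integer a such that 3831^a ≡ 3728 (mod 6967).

Successive powers of 3831 modulo 6967:
  3831^0=1  3831^1=3831  3831^2=4059  3831^3=6652  3831^4=5493  3831^5=3343
  3831^6=1687  3831^7=4488  3831^8=5939  3831^9=5054  3831^10=581  3831^11=3338
  3831^12=3433  3831^13=5094  3831^14=547  3831^15=5457  3831^16=4767  3831^17=1870
  3831^18=1894  3831^19=3267  3831^20=3145  3831^21=2552  3831^22=2011  3831^23=5606
  3831^24=4292  3831^25=532  3831^26=3728
So 3831^26 ≡ 3728 (mod 6967), giving a = 26.

26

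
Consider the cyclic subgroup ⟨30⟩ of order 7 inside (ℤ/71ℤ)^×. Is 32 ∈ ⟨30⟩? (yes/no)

32 ∈ ⟨30⟩ iff 32^7 ≡ 1 (mod 71), since |⟨30⟩| = 7.
32^7 mod 71 = 1.
Since 1 = 1, 32 lies in the subgroup.

yes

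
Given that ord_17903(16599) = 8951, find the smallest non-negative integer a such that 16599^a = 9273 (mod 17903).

Baby-step giant-step with m = ceil(sqrt(8951)) = 95.
Baby table (16599^j mod 17903 for j=0..94):
  0:1  1:16599  2:17534  3:15698  4:10840  5:8010  6:10312  7:16208
  8:8211  9:16753  10:13651  11:12581  12:11427  13:12391  14:8545  15:10889
  16:15726  17:10134  18:15581  19:2281  20:15377  21:17655  22:1138  23:1997
  24:9750  25:15033  26:753  27:2753  28:8591  29:4614  30:16655  31:16122
  32:12937  33:12681  34:6348  35:11297  36:2881  37:2806  38:11091  39:2960
  40:7208  41:17746  42:7795  43:4224  44:6028  45:16808  46:13543  47:10189
  48:15473  49:17792  50:1520  51:5153  52:12016  53:14164  54:6040  55:1160
  56:9115  57:1632  58:2329  59:6494  60:17846  61:2716  62:3130  63:364
  64:8725  65:8908  66:3015  67:7100  68:15354  69:11841  70:9625  71:16906
  72:11072  73:9833  74:14219  75:5932  76:16671  77:13161  78:7033  79:13207
  80:758  81:14136  82:6746  83:11492  84:17146  85:2463  86:10788  87:4206
  88:11597  89:5547  90:17427  91:12002  92:14517  93:11206  94:14127
Giant step factor: 16599^(-95) ≡ 6617 (mod 17903).
Scan 9273·6617^i mod 17903 for i = 0, 1, …:
  i=0: 9273   i=1: 5860   i=2: 15625   i=3: 800
  i=4: 12215   i=5: 12513   i=6: 15049   i=7: 2747
  i=8: 5354   i=9: 15284     …   i=26: 11740
  i=27: 2463
Match at i=27, j=85: a = 27·95 + 85 = 2650.

2650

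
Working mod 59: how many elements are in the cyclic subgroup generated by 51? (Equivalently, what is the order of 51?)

The order of 51 must divide p − 1 = 58 = 2 · 29.
Divisors: 1, 2, 29, 58.
Check each in increasing order: 51^1 ≡ 51;  51^2 ≡ 5;  51^29 ≡ 1.
Smallest exponent giving 1 is 29.

29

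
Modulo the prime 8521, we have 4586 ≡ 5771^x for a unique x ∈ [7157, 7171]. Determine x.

Compute 5771^7157 mod 8521 = 2740, then multiply by 5771 repeatedly:
  5771^7157=2740  5771^7158=6085  5771^7159=1494  5771^7160=7143  5771^7161=6176
  5771^7162=6874  5771^7163=4599  5771^7164=6435  5771^7165=1867  5771^7166=3913
  5771^7167=1273  5771^7168=1381  5771^7169=2616  5771^7170=6245  5771^7171=4586
Found 4586 at exponent 7171.

7171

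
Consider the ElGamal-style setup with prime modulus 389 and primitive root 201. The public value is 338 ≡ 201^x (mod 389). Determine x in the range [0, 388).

315

Baby-step giant-step with m = ceil(sqrt(388)) = 20.
Baby table (201^j mod 389 for j=0..19):
  0:1  1:201  2:334  3:226  4:302  5:18  6:117  7:177
  8:178  9:379  10:324  11:161  12:74  13:92  14:209  15:386
  16:175  17:165  18:100  19:261
Giant step factor: 201^(-20) ≡ 36 (mod 389).
Scan 338·36^i mod 389 for i = 0, 1, …:
  i=0: 338   i=1: 109   i=2: 34   i=3: 57
  i=4: 107   i=5: 351   i=6: 188   i=7: 155
  i=8: 134   i=9: 156     …   i=14: 162
  i=15: 386
Match at i=15, j=15: x = 15·20 + 15 = 315.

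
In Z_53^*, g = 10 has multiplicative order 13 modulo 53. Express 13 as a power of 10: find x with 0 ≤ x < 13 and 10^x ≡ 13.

Successive powers of 10 modulo 53:
  10^0=1  10^1=10  10^2=47  10^3=46  10^4=36  10^5=42
  10^6=49  10^7=13
So 10^7 ≡ 13 (mod 53), giving x = 7.

7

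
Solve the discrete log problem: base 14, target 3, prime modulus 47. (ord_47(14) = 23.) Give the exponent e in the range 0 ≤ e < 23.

5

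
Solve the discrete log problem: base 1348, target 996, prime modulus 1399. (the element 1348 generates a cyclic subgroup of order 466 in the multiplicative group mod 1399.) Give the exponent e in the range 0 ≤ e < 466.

73

Baby-step giant-step with m = ceil(sqrt(466)) = 22.
Baby table (1348^j mod 1399 for j=0..21):
  0:1  1:1348  2:1202  3:254  4:1036  5:326  6:162  7:132
  8:263  9:577  10:1351  11:1049  12:1062  13:399  14:636  15:1140
  16:618  17:659  18:1366  19:284  20:905  21:12
Giant step factor: 1348^(-22) ≡ 16 (mod 1399).
Scan 996·16^i mod 1399 for i = 0, 1, …:
  i=0: 996   i=1: 547   i=2: 358   i=3: 132
Match at i=3, j=7: e = 3·22 + 7 = 73.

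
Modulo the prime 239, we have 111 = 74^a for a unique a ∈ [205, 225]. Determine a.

217

Compute 74^205 mod 239 = 103, then multiply by 74 repeatedly:
  74^205=103  74^206=213  74^207=227  74^208=68  74^209=13
  74^210=6  74^211=205  74^212=113  74^213=236  74^214=17
  74^215=63  74^216=121  74^217=111
Found 111 at exponent 217.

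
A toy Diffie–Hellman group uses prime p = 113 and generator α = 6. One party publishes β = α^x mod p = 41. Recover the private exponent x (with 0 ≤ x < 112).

Baby-step giant-step with m = ceil(sqrt(112)) = 11.
Baby table (6^j mod 113 for j=0..10):
  0:1  1:6  2:36  3:103  4:53  5:92  6:100  7:35
  8:97  9:17  10:102
Giant step factor: 6^(-11) ≡ 101 (mod 113).
Scan 41·101^i mod 113 for i = 0, 1, …:
  i=0: 41   i=1: 73   i=2: 28   i=3: 3
  i=4: 77   i=5: 93   i=6: 14   i=7: 58
  i=8: 95   i=9: 103
Match at i=9, j=3: x = 9·11 + 3 = 102.

102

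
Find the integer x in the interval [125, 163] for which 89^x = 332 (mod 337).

Compute 89^125 mod 337 = 154, then multiply by 89 repeatedly:
  89^125=154  89^126=226  89^127=231  89^128=2  89^129=178
  89^130=3  89^131=267  89^132=173  89^133=232  89^134=91
  89^135=11  89^136=305  89^137=185  89^138=289  89^139=109
  89^140=265  89^141=332
Found 332 at exponent 141.

141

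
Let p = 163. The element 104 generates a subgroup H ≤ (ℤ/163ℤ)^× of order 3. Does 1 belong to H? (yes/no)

yes

⟨104⟩ has order 3; its elements mod 163 are {1, 58, 104}.
1 is in this set.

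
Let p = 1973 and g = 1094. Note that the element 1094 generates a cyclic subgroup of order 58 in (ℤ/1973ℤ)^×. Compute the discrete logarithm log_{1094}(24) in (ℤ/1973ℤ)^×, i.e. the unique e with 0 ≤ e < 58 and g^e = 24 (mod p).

Baby-step giant-step with m = ceil(sqrt(58)) = 8.
Baby table (1094^j mod 1973 for j=0..7):
  0:1  1:1094  2:1198  3:540  4:833  5:1749  6:1569  7:1949
Giant step factor: 1094^(-8) ≡ 13 (mod 1973).
Scan 24·13^i mod 1973 for i = 0, 1, …:
  i=0: 24   i=1: 312   i=2: 110   i=3: 1430
  i=4: 833
Match at i=4, j=4: e = 4·8 + 4 = 36.

36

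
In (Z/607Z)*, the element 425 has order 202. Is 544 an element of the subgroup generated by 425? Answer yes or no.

544 ∈ ⟨425⟩ iff 544^202 ≡ 1 (mod 607), since |⟨425⟩| = 202.
544^202 mod 607 = 396.
Since 396 ≠ 1, 544 does not lie in the subgroup.

no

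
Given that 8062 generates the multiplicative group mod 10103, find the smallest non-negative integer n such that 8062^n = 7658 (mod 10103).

4573

Baby-step giant-step with m = ceil(sqrt(10102)) = 101.
Baby table (8062^j mod 10103 for j=0..100):
  0:1  1:8062  2:3245  3:4523  4:2699  5:7579  6:9057  7:3153
  8:338  9:7249  10:5686  11:3221  12:2992  13:5643  14:57  15:4899
  16:3111  17:5236  18:2298  19:7677  20:996  21:7970  22:9163  23:9073
  24:806  25:1743  26:8896  27:8458  28:3249  29:6462  30:5576  31:5465
  32:9750  33:3160  34:6257  35:9758  36:7038  37:1908  38:5530  39:8424
  40:1922  41:7265  42:3339  43:4626  44:4639  45:8415  46:85  47:8369
  48:3044  49:541  50:7149  51:7726  52:2017  53:5327  54:8524  55:9985
  56:8469  57:1004  58:1745  59:4814  60:4845  61:2192  62:1757  63:528
  64:3373  65:5953  66:3836  67:549  68:924  69:3377  70:7892  71:6713
  72:8538  73:1617  74:3384  75:3708  76:9222  77:9890  78:304  79:5922
  80:6489  81:984  82:2153  83:532  84:5312  85:8830  86:1722  87:1242
  88:931  89:9296  90:298  91:8065  92:7225  93:4155  94:6165  95:5573
  96:1485  97:15  98:9797  99:8263  100:7227
Giant step factor: 8062^(-101) ≡ 692 (mod 10103).
Scan 7658·692^i mod 10103 for i = 0, 1, …:
  i=0: 7658   i=1: 5364   i=2: 4087   i=3: 9467
  i=4: 4420   i=5: 7534   i=6: 380   i=7: 282
  i=8: 3187   i=9: 2950     …   i=44: 4808
  i=45: 3249
Match at i=45, j=28: n = 45·101 + 28 = 4573.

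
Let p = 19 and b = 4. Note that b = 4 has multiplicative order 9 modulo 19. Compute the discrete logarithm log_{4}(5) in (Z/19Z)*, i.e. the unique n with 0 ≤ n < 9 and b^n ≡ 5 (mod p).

8

Successive powers of 4 modulo 19:
  4^0=1  4^1=4  4^2=16  4^3=7  4^4=9  4^5=17
  4^6=11  4^7=6  4^8=5
So 4^8 ≡ 5 (mod 19), giving n = 8.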